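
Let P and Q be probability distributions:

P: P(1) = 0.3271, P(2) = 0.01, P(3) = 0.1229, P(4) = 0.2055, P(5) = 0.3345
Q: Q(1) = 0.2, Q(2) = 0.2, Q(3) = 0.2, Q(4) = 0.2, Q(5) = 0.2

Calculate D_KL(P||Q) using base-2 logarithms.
0.3588 bits

D_KL(P||Q) = Σ P(x) log₂(P(x)/Q(x))

Computing term by term:
  P(1)·log₂(P(1)/Q(1)) = 0.3271·log₂(0.3271/0.2) = 0.23215
  P(2)·log₂(P(2)/Q(2)) = 0.01·log₂(0.01/0.2) = -0.04322
  P(3)·log₂(P(3)/Q(3)) = 0.1229·log₂(0.1229/0.2) = -0.08634
  P(4)·log₂(P(4)/Q(4)) = 0.2055·log₂(0.2055/0.2) = 0.00804
  P(5)·log₂(P(5)/Q(5)) = 0.3345·log₂(0.3345/0.2) = 0.24820

D_KL(P||Q) = 0.23215 - 0.04322 - 0.08634 + 0.00804 + 0.24820 = 0.35883 ≈ 0.3588 bits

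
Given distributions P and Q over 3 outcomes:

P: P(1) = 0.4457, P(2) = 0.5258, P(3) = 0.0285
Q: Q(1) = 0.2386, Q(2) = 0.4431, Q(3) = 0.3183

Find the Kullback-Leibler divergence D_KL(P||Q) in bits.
0.4324 bits

D_KL(P||Q) = Σ P(x) log₂(P(x)/Q(x))

Computing term by term:
  P(1)·log₂(P(1)/Q(1)) = 0.4457·log₂(0.4457/0.2386) = 0.40179
  P(2)·log₂(P(2)/Q(2)) = 0.5258·log₂(0.5258/0.4431) = 0.12981
  P(3)·log₂(P(3)/Q(3)) = 0.0285·log₂(0.0285/0.3183) = -0.09922

D_KL(P||Q) = 0.40179 + 0.12981 - 0.09922 = 0.43238 ≈ 0.4324 bits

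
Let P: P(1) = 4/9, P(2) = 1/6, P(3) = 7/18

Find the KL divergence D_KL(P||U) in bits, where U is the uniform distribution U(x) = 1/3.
0.1043 bits

U(i) = 1/3 for all i

D_KL(P||U) = Σ P(x) log₂(P(x) / (1/3))
           = Σ P(x) log₂(P(x)) + log₂(3)
           = log₂(3) - H(P)

H(P) = -Σ P(x) log₂(P(x)):
  -P(1)·log₂(P(1)) = -(4/9)·log₂(4/9) = 0.51997
  -P(2)·log₂(P(2)) = -(1/6)·log₂(1/6) = 0.43083
  -P(3)·log₂(P(3)) = -(7/18)·log₂(7/18) = 0.52989
H(P) = 0.51997 + 0.43083 + 0.52989 = 1.48069 bits

log₂(3) = 1.58496 bits

D_KL(P||U) = 1.58496 - 1.48069 = 0.10427 ≈ 0.1043 bits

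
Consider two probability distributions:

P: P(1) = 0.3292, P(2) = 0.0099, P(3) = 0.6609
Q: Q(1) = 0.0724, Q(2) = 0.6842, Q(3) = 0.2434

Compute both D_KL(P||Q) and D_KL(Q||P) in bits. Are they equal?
D_KL(P||Q) = 1.6112 bits, D_KL(Q||P) = 3.6721 bits. No, they are not equal.

D_KL(P||Q) = Σ P(x) log₂(P(x)/Q(x))

Computing term by term:
  P(1)·log₂(P(1)/Q(1)) = 0.3292·log₂(0.3292/0.0724) = 0.71927
  P(2)·log₂(P(2)/Q(2)) = 0.0099·log₂(0.0099/0.6842) = -0.06050
  P(3)·log₂(P(3)/Q(3)) = 0.6609·log₂(0.6609/0.2434) = 0.95242

D_KL(P||Q) = 0.71927 - 0.06050 + 0.95242 = 1.61119 ≈ 1.6112 bits

D_KL(Q||P) = Σ Q(x) log₂(Q(x)/P(x))

Computing term by term:
  Q(1)·log₂(Q(1)/P(1)) = 0.0724·log₂(0.0724/0.3292) = -0.15819
  Q(2)·log₂(Q(2)/P(2)) = 0.6842·log₂(0.6842/0.0099) = 4.18104
  Q(3)·log₂(Q(3)/P(3)) = 0.2434·log₂(0.2434/0.6609) = -0.35076

D_KL(Q||P) = -0.15819 + 4.18104 - 0.35076 = 3.67209 ≈ 3.6721 bits

These are NOT equal (difference: 2.0609 bits). KL divergence is asymmetric: D_KL(P||Q) ≠ D_KL(Q||P) in general.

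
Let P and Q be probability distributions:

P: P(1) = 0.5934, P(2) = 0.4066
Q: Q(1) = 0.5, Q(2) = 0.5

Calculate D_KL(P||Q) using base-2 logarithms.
0.0253 bits

D_KL(P||Q) = Σ P(x) log₂(P(x)/Q(x))

Computing term by term:
  P(1)·log₂(P(1)/Q(1)) = 0.5934·log₂(0.5934/0.5) = 0.14662
  P(2)·log₂(P(2)/Q(2)) = 0.4066·log₂(0.4066/0.5) = -0.12130

D_KL(P||Q) = 0.14662 - 0.12130 = 0.02532 ≈ 0.0253 bits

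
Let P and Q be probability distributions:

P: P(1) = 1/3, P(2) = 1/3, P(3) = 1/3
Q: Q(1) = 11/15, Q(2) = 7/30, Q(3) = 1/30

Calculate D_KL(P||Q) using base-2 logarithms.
0.8997 bits

D_KL(P||Q) = Σ P(x) log₂(P(x)/Q(x))

Computing term by term:
  P(1)·log₂(P(1)/Q(1)) = (1/3)·log₂((1/3)/(11/15)) = -0.37917
  P(2)·log₂(P(2)/Q(2)) = (1/3)·log₂((1/3)/(7/30)) = 0.17152
  P(3)·log₂(P(3)/Q(3)) = (1/3)·log₂((1/3)/(1/30)) = 1.10731

D_KL(P||Q) = -0.37917 + 0.17152 + 1.10731 = 0.89966 ≈ 0.8997 bits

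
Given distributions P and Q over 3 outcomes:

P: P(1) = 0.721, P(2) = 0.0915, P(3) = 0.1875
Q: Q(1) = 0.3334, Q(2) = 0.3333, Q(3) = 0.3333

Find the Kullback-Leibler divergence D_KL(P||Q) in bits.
0.4760 bits

D_KL(P||Q) = Σ P(x) log₂(P(x)/Q(x))

Computing term by term:
  P(1)·log₂(P(1)/Q(1)) = 0.721·log₂(0.721/0.3334) = 0.80229
  P(2)·log₂(P(2)/Q(2)) = 0.0915·log₂(0.0915/0.3333) = -0.17065
  P(3)·log₂(P(3)/Q(3)) = 0.1875·log₂(0.1875/0.3333) = -0.15561

D_KL(P||Q) = 0.80229 - 0.17065 - 0.15561 = 0.47603 ≈ 0.4760 bits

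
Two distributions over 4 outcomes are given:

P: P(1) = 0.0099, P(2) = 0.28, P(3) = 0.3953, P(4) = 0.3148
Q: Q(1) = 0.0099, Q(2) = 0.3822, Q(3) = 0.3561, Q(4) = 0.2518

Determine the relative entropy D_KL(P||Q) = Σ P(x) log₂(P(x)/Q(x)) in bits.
0.0353 bits

D_KL(P||Q) = Σ P(x) log₂(P(x)/Q(x))

Computing term by term:
  P(1)·log₂(P(1)/Q(1)) = 0.0099·log₂(0.0099/0.0099) = 0.00000
  P(2)·log₂(P(2)/Q(2)) = 0.28·log₂(0.28/0.3822) = -0.12569
  P(3)·log₂(P(3)/Q(3)) = 0.3953·log₂(0.3953/0.3561) = 0.05956
  P(4)·log₂(P(4)/Q(4)) = 0.3148·log₂(0.3148/0.2518) = 0.10142

D_KL(P||Q) = 0.00000 - 0.12569 + 0.05956 + 0.10142 = 0.03529 ≈ 0.0353 bits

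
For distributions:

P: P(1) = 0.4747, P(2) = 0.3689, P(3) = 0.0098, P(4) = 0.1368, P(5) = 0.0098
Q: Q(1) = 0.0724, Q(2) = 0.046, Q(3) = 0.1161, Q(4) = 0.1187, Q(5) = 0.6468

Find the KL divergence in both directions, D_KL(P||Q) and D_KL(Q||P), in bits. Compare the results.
D_KL(P||Q) = 2.3297 bits, D_KL(Q||P) = 3.9647 bits. D_KL(Q||P) is larger than D_KL(P||Q) by 1.6350 bits; the two directions differ.

D_KL(P||Q) = Σ P(x) log₂(P(x)/Q(x))

Computing term by term:
  P(1)·log₂(P(1)/Q(1)) = 0.4747·log₂(0.4747/0.0724) = 1.28784
  P(2)·log₂(P(2)/Q(2)) = 0.3689·log₂(0.3689/0.046) = 1.10800
  P(3)·log₂(P(3)/Q(3)) = 0.0098·log₂(0.0098/0.1161) = -0.03495
  P(4)·log₂(P(4)/Q(4)) = 0.1368·log₂(0.1368/0.1187) = 0.02801
  P(5)·log₂(P(5)/Q(5)) = 0.0098·log₂(0.0098/0.6468) = -0.05924

D_KL(P||Q) = 1.28784 + 1.10800 - 0.03495 + 0.02801 - 0.05924 = 2.32966 ≈ 2.3297 bits

D_KL(Q||P) = Σ Q(x) log₂(Q(x)/P(x))

Computing term by term:
  Q(1)·log₂(Q(1)/P(1)) = 0.0724·log₂(0.0724/0.4747) = -0.19642
  Q(2)·log₂(Q(2)/P(2)) = 0.046·log₂(0.046/0.3689) = -0.13816
  Q(3)·log₂(Q(3)/P(3)) = 0.1161·log₂(0.1161/0.0098) = 0.41406
  Q(4)·log₂(Q(4)/P(4)) = 0.1187·log₂(0.1187/0.1368) = -0.02430
  Q(5)·log₂(Q(5)/P(5)) = 0.6468·log₂(0.6468/0.0098) = 3.90951

D_KL(Q||P) = -0.19642 - 0.13816 + 0.41406 - 0.02430 + 3.90951 = 3.96469 ≈ 3.9647 bits

These are NOT equal (difference: 1.6350 bits). KL divergence is asymmetric: D_KL(P||Q) ≠ D_KL(Q||P) in general.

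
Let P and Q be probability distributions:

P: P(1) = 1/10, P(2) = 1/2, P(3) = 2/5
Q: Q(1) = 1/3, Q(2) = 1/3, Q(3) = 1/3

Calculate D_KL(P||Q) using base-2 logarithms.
0.2240 bits

D_KL(P||Q) = Σ P(x) log₂(P(x)/Q(x))

Computing term by term:
  P(1)·log₂(P(1)/Q(1)) = (1/10)·log₂((1/10)/(1/3)) = -0.17370
  P(2)·log₂(P(2)/Q(2)) = (1/2)·log₂((1/2)/(1/3)) = 0.29248
  P(3)·log₂(P(3)/Q(3)) = (2/5)·log₂((2/5)/(1/3)) = 0.10521

D_KL(P||Q) = -0.17370 + 0.29248 + 0.10521 = 0.22399 ≈ 0.2240 bits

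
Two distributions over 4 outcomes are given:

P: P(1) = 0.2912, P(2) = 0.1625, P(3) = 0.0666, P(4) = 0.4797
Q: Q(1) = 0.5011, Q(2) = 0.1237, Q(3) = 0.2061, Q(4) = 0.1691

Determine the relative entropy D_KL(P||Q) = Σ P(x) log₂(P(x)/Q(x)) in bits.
0.4490 bits

D_KL(P||Q) = Σ P(x) log₂(P(x)/Q(x))

Computing term by term:
  P(1)·log₂(P(1)/Q(1)) = 0.2912·log₂(0.2912/0.5011) = -0.22804
  P(2)·log₂(P(2)/Q(2)) = 0.1625·log₂(0.1625/0.1237) = 0.06396
  P(3)·log₂(P(3)/Q(3)) = 0.0666·log₂(0.0666/0.2061) = -0.10854
  P(4)·log₂(P(4)/Q(4)) = 0.4797·log₂(0.4797/0.1691) = 0.72159

D_KL(P||Q) = -0.22804 + 0.06396 - 0.10854 + 0.72159 = 0.44897 ≈ 0.4490 bits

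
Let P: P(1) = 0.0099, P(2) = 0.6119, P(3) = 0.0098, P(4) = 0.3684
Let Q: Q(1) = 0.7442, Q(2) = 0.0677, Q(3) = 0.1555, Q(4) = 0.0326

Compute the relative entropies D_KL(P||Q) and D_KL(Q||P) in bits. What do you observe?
D_KL(P||Q) = 3.1314 bits, D_KL(Q||P) = 4.9290 bits. The two directions give different values (D_KL(Q||P) exceeds D_KL(P||Q) by 1.7976 bits): KL divergence is asymmetric.

D_KL(P||Q) = Σ P(x) log₂(P(x)/Q(x))

Computing term by term:
  P(1)·log₂(P(1)/Q(1)) = 0.0099·log₂(0.0099/0.7442) = -0.06170
  P(2)·log₂(P(2)/Q(2)) = 0.6119·log₂(0.6119/0.0677) = 1.94344
  P(3)·log₂(P(3)/Q(3)) = 0.0098·log₂(0.0098/0.1555) = -0.03908
  P(4)·log₂(P(4)/Q(4)) = 0.3684·log₂(0.3684/0.0326) = 1.28878

D_KL(P||Q) = -0.06170 + 1.94344 - 0.03908 + 1.28878 = 3.13144 ≈ 3.1314 bits

D_KL(Q||P) = Σ Q(x) log₂(Q(x)/P(x))

Computing term by term:
  Q(1)·log₂(Q(1)/P(1)) = 0.7442·log₂(0.7442/0.0099) = 4.63794
  Q(2)·log₂(Q(2)/P(2)) = 0.0677·log₂(0.0677/0.6119) = -0.21502
  Q(3)·log₂(Q(3)/P(3)) = 0.1555·log₂(0.1555/0.0098) = 0.62013
  Q(4)·log₂(Q(4)/P(4)) = 0.0326·log₂(0.0326/0.3684) = -0.11405

D_KL(Q||P) = 4.63794 - 0.21502 + 0.62013 - 0.11405 = 4.92900 ≈ 4.9290 bits

These are NOT equal (difference: 1.7976 bits). KL divergence is asymmetric: D_KL(P||Q) ≠ D_KL(Q||P) in general.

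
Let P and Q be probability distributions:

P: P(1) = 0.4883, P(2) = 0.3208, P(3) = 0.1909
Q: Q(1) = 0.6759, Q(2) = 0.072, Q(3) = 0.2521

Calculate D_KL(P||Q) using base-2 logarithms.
0.3859 bits

D_KL(P||Q) = Σ P(x) log₂(P(x)/Q(x))

Computing term by term:
  P(1)·log₂(P(1)/Q(1)) = 0.4883·log₂(0.4883/0.6759) = -0.22903
  P(2)·log₂(P(2)/Q(2)) = 0.3208·log₂(0.3208/0.072) = 0.69152
  P(3)·log₂(P(3)/Q(3)) = 0.1909·log₂(0.1909/0.2521) = -0.07659

D_KL(P||Q) = -0.22903 + 0.69152 - 0.07659 = 0.38590 ≈ 0.3859 bits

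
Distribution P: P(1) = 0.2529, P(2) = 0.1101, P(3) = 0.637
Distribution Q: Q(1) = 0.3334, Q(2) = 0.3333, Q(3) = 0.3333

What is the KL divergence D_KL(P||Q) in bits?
0.3185 bits

D_KL(P||Q) = Σ P(x) log₂(P(x)/Q(x))

Computing term by term:
  P(1)·log₂(P(1)/Q(1)) = 0.2529·log₂(0.2529/0.3334) = -0.10083
  P(2)·log₂(P(2)/Q(2)) = 0.1101·log₂(0.1101/0.3333) = -0.17594
  P(3)·log₂(P(3)/Q(3)) = 0.637·log₂(0.637/0.3333) = 0.59526

D_KL(P||Q) = -0.10083 - 0.17594 + 0.59526 = 0.31849 ≈ 0.3185 bits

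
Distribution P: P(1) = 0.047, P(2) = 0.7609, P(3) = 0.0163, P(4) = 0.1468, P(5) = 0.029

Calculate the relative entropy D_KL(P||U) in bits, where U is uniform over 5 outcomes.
1.1634 bits

U(i) = 1/5 for all i

D_KL(P||U) = Σ P(x) log₂(P(x) / (1/5))
           = Σ P(x) log₂(P(x)) + log₂(5)
           = log₂(5) - H(P)

H(P) = -Σ P(x) log₂(P(x)):
  -P(1)·log₂(P(1)) = -(0.047)·log₂(0.047) = 0.20733
  -P(2)·log₂(P(2)) = -(0.7609)·log₂(0.7609) = 0.29996
  -P(3)·log₂(P(3)) = -(0.0163)·log₂(0.0163) = 0.09681
  -P(4)·log₂(P(4)) = -(0.1468)·log₂(0.1468) = 0.40635
  -P(5)·log₂(P(5)) = -(0.029)·log₂(0.029) = 0.14813
H(P) = 0.20733 + 0.29996 + 0.09681 + 0.40635 + 0.14813 = 1.15858 bits

log₂(5) = 2.32193 bits

D_KL(P||U) = 2.32193 - 1.15858 = 1.16335 ≈ 1.1634 bits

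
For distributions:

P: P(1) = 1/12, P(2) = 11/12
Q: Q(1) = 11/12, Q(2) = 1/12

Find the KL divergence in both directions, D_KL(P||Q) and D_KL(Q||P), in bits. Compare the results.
D_KL(P||Q) = 2.8829 bits, D_KL(Q||P) = 2.8829 bits. The two directions give exactly the same value for this pair.

D_KL(P||Q) = Σ P(x) log₂(P(x)/Q(x))

Computing term by term:
  P(1)·log₂(P(1)/Q(1)) = (1/12)·log₂((1/12)/(11/12)) = -0.28829
  P(2)·log₂(P(2)/Q(2)) = (11/12)·log₂((11/12)/(1/12)) = 3.17115

D_KL(P||Q) = -0.28829 + 3.17115 = 2.88286 ≈ 2.8829 bits

D_KL(Q||P) = Σ Q(x) log₂(Q(x)/P(x))

Computing term by term:
  Q(1)·log₂(Q(1)/P(1)) = (11/12)·log₂((11/12)/(1/12)) = 3.17115
  Q(2)·log₂(Q(2)/P(2)) = (1/12)·log₂((1/12)/(11/12)) = -0.28829

D_KL(Q||P) = 3.17115 - 0.28829 = 2.88286 ≈ 2.8829 bits

These ARE equal here. Q is P with outcomes relabeled (Q(1) = P(2), Q(2) = P(1)) by a relabeling that is its own inverse, so the two sums contain exactly the same terms in a different order. This is a special case — KL divergence is not symmetric in general: D_KL(P||Q) ≠ D_KL(Q||P) for most P, Q.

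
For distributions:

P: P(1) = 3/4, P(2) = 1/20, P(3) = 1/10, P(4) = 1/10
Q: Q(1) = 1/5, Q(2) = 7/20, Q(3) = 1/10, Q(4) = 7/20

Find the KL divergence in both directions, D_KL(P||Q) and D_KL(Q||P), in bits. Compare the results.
D_KL(P||Q) = 1.1091 bits, D_KL(Q||P) = 1.2338 bits. D_KL(Q||P) is larger than D_KL(P||Q) by 0.1247 bits; the two directions differ.

D_KL(P||Q) = Σ P(x) log₂(P(x)/Q(x))

Computing term by term:
  P(1)·log₂(P(1)/Q(1)) = (3/4)·log₂((3/4)/(1/5)) = 1.43017
  P(2)·log₂(P(2)/Q(2)) = (1/20)·log₂((1/20)/(7/20)) = -0.14037
  P(3)·log₂(P(3)/Q(3)) = (1/10)·log₂((1/10)/(1/10)) = 0.00000
  P(4)·log₂(P(4)/Q(4)) = (1/10)·log₂((1/10)/(7/20)) = -0.18074

D_KL(P||Q) = 1.43017 - 0.14037 + 0.00000 - 0.18074 = 1.10906 ≈ 1.1091 bits

D_KL(Q||P) = Σ Q(x) log₂(Q(x)/P(x))

Computing term by term:
  Q(1)·log₂(Q(1)/P(1)) = (1/5)·log₂((1/5)/(3/4)) = -0.38138
  Q(2)·log₂(Q(2)/P(2)) = (7/20)·log₂((7/20)/(1/20)) = 0.98257
  Q(3)·log₂(Q(3)/P(3)) = (1/10)·log₂((1/10)/(1/10)) = 0.00000
  Q(4)·log₂(Q(4)/P(4)) = (7/20)·log₂((7/20)/(1/10)) = 0.63257

D_KL(Q||P) = -0.38138 + 0.98257 + 0.00000 + 0.63257 = 1.23376 ≈ 1.2338 bits

These are NOT equal (difference: 0.1247 bits). KL divergence is asymmetric: D_KL(P||Q) ≠ D_KL(Q||P) in general.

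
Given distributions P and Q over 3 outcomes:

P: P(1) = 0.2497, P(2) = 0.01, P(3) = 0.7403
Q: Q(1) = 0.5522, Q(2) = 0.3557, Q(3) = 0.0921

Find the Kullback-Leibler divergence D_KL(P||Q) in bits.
1.8885 bits

D_KL(P||Q) = Σ P(x) log₂(P(x)/Q(x))

Computing term by term:
  P(1)·log₂(P(1)/Q(1)) = 0.2497·log₂(0.2497/0.5522) = -0.28591
  P(2)·log₂(P(2)/Q(2)) = 0.01·log₂(0.01/0.3557) = -0.05153
  P(3)·log₂(P(3)/Q(3)) = 0.7403·log₂(0.7403/0.0921) = 2.22596

D_KL(P||Q) = -0.28591 - 0.05153 + 2.22596 = 1.88852 ≈ 1.8885 bits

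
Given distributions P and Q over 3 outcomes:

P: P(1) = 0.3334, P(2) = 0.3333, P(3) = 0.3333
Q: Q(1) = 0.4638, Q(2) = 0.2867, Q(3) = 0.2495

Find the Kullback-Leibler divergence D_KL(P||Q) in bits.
0.0529 bits

D_KL(P||Q) = Σ P(x) log₂(P(x)/Q(x))

Computing term by term:
  P(1)·log₂(P(1)/Q(1)) = 0.3334·log₂(0.3334/0.4638) = -0.15878
  P(2)·log₂(P(2)/Q(2)) = 0.3333·log₂(0.3333/0.2867) = 0.07242
  P(3)·log₂(P(3)/Q(3)) = 0.3333·log₂(0.3333/0.2495) = 0.13925

D_KL(P||Q) = -0.15878 + 0.07242 + 0.13925 = 0.05289 ≈ 0.0529 bits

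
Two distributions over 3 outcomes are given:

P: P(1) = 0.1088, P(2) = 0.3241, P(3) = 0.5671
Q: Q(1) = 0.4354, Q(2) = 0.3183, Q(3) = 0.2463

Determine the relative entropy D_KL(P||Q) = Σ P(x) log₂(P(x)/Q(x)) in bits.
0.4731 bits

D_KL(P||Q) = Σ P(x) log₂(P(x)/Q(x))

Computing term by term:
  P(1)·log₂(P(1)/Q(1)) = 0.1088·log₂(0.1088/0.4354) = -0.21767
  P(2)·log₂(P(2)/Q(2)) = 0.3241·log₂(0.3241/0.3183) = 0.00844
  P(3)·log₂(P(3)/Q(3)) = 0.5671·log₂(0.5671/0.2463) = 0.68233

D_KL(P||Q) = -0.21767 + 0.00844 + 0.68233 = 0.47310 ≈ 0.4731 bits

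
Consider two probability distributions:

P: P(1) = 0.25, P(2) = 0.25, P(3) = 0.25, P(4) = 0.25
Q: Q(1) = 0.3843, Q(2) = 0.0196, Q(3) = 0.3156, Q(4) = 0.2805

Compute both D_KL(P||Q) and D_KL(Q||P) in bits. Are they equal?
D_KL(P||Q) = 0.6376 bits, D_KL(Q||P) = 0.3191 bits. No, they are not equal.

D_KL(P||Q) = Σ P(x) log₂(P(x)/Q(x))

Computing term by term:
  P(1)·log₂(P(1)/Q(1)) = 0.25·log₂(0.25/0.3843) = -0.15508
  P(2)·log₂(P(2)/Q(2)) = 0.25·log₂(0.25/0.0196) = 0.91825
  P(3)·log₂(P(3)/Q(3)) = 0.25·log₂(0.25/0.3156) = -0.08404
  P(4)·log₂(P(4)/Q(4)) = 0.25·log₂(0.25/0.2805) = -0.04152

D_KL(P||Q) = -0.15508 + 0.91825 - 0.08404 - 0.04152 = 0.63761 ≈ 0.6376 bits

D_KL(Q||P) = Σ Q(x) log₂(Q(x)/P(x))

Computing term by term:
  Q(1)·log₂(Q(1)/P(1)) = 0.3843·log₂(0.3843/0.25) = 0.23838
  Q(2)·log₂(Q(2)/P(2)) = 0.0196·log₂(0.0196/0.25) = -0.07199
  Q(3)·log₂(Q(3)/P(3)) = 0.3156·log₂(0.3156/0.25) = 0.10609
  Q(4)·log₂(Q(4)/P(4)) = 0.2805·log₂(0.2805/0.25) = 0.04658

D_KL(Q||P) = 0.23838 - 0.07199 + 0.10609 + 0.04658 = 0.31906 ≈ 0.3191 bits

These are NOT equal (difference: 0.3185 bits). KL divergence is asymmetric: D_KL(P||Q) ≠ D_KL(Q||P) in general.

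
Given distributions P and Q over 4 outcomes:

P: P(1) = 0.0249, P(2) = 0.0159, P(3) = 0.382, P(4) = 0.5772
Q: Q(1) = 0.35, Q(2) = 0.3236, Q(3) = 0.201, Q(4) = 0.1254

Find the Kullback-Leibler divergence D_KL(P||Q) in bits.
1.4611 bits

D_KL(P||Q) = Σ P(x) log₂(P(x)/Q(x))

Computing term by term:
  P(1)·log₂(P(1)/Q(1)) = 0.0249·log₂(0.0249/0.35) = -0.09495
  P(2)·log₂(P(2)/Q(2)) = 0.0159·log₂(0.0159/0.3236) = -0.06912
  P(3)·log₂(P(3)/Q(3)) = 0.382·log₂(0.382/0.201) = 0.35388
  P(4)·log₂(P(4)/Q(4)) = 0.5772·log₂(0.5772/0.1254) = 1.27130

D_KL(P||Q) = -0.09495 - 0.06912 + 0.35388 + 1.27130 = 1.46111 ≈ 1.4611 bits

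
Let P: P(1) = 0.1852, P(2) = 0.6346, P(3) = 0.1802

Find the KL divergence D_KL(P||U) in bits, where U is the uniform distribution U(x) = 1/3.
0.2725 bits

U(i) = 1/3 for all i

D_KL(P||U) = Σ P(x) log₂(P(x) / (1/3))
           = Σ P(x) log₂(P(x)) + log₂(3)
           = log₂(3) - H(P)

H(P) = -Σ P(x) log₂(P(x)):
  -P(1)·log₂(P(1)) = -(0.1852)·log₂(0.1852) = 0.45056
  -P(2)·log₂(P(2)) = -(0.6346)·log₂(0.6346) = 0.41635
  -P(3)·log₂(P(3)) = -(0.1802)·log₂(0.1802) = 0.44551
H(P) = 0.45056 + 0.41635 + 0.44551 = 1.31242 bits

log₂(3) = 1.58496 bits

D_KL(P||U) = 1.58496 - 1.31242 = 0.27254 ≈ 0.2725 bits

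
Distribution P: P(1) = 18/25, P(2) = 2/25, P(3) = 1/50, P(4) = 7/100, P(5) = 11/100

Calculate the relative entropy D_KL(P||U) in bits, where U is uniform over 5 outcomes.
0.9575 bits

U(i) = 1/5 for all i

D_KL(P||U) = Σ P(x) log₂(P(x) / (1/5))
           = Σ P(x) log₂(P(x)) + log₂(5)
           = log₂(5) - H(P)

H(P) = -Σ P(x) log₂(P(x)):
  -P(1)·log₂(P(1)) = -(18/25)·log₂(18/25) = 0.34123
  -P(2)·log₂(P(2)) = -(2/25)·log₂(2/25) = 0.29151
  -P(3)·log₂(P(3)) = -(1/50)·log₂(1/50) = 0.11288
  -P(4)·log₂(P(4)) = -(7/100)·log₂(7/100) = 0.26856
  -P(5)·log₂(P(5)) = -(11/100)·log₂(11/100) = 0.35029
H(P) = 0.34123 + 0.29151 + 0.11288 + 0.26856 + 0.35029 = 1.36447 bits

log₂(5) = 2.32193 bits

D_KL(P||U) = 2.32193 - 1.36447 = 0.95746 ≈ 0.9575 bits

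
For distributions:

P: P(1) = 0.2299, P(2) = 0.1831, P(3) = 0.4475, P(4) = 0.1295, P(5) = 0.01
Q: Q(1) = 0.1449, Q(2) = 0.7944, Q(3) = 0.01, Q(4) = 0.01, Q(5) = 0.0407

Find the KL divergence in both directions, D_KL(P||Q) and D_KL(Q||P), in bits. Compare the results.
D_KL(P||Q) = 2.6777 bits, D_KL(Q||P) = 1.5761 bits. D_KL(P||Q) is larger than D_KL(Q||P) by 1.1016 bits; the two directions differ.

D_KL(P||Q) = Σ P(x) log₂(P(x)/Q(x))

Computing term by term:
  P(1)·log₂(P(1)/Q(1)) = 0.2299·log₂(0.2299/0.1449) = 0.15310
  P(2)·log₂(P(2)/Q(2)) = 0.1831·log₂(0.1831/0.7944) = -0.38767
  P(3)·log₂(P(3)/Q(3)) = 0.4475·log₂(0.4475/0.01) = 2.45401
  P(4)·log₂(P(4)/Q(4)) = 0.1295·log₂(0.1295/0.01) = 0.47849
  P(5)·log₂(P(5)/Q(5)) = 0.01·log₂(0.01/0.0407) = -0.02025

D_KL(P||Q) = 0.15310 - 0.38767 + 2.45401 + 0.47849 - 0.02025 = 2.67768 ≈ 2.6777 bits

D_KL(Q||P) = Σ Q(x) log₂(Q(x)/P(x))

Computing term by term:
  Q(1)·log₂(Q(1)/P(1)) = 0.1449·log₂(0.1449/0.2299) = -0.09650
  Q(2)·log₂(Q(2)/P(2)) = 0.7944·log₂(0.7944/0.1831) = 1.68193
  Q(3)·log₂(Q(3)/P(3)) = 0.01·log₂(0.01/0.4475) = -0.05484
  Q(4)·log₂(Q(4)/P(4)) = 0.01·log₂(0.01/0.1295) = -0.03695
  Q(5)·log₂(Q(5)/P(5)) = 0.0407·log₂(0.0407/0.01) = 0.08242

D_KL(Q||P) = -0.09650 + 1.68193 - 0.05484 - 0.03695 + 0.08242 = 1.57606 ≈ 1.5761 bits

These are NOT equal (difference: 1.1016 bits). KL divergence is asymmetric: D_KL(P||Q) ≠ D_KL(Q||P) in general.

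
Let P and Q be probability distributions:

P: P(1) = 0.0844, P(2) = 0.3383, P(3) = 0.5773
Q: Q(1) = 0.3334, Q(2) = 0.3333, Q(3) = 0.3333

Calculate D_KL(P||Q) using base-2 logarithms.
0.2975 bits

D_KL(P||Q) = Σ P(x) log₂(P(x)/Q(x))

Computing term by term:
  P(1)·log₂(P(1)/Q(1)) = 0.0844·log₂(0.0844/0.3334) = -0.16728
  P(2)·log₂(P(2)/Q(2)) = 0.3383·log₂(0.3383/0.3333) = 0.00727
  P(3)·log₂(P(3)/Q(3)) = 0.5773·log₂(0.5773/0.3333) = 0.45751

D_KL(P||Q) = -0.16728 + 0.00727 + 0.45751 = 0.29750 ≈ 0.2975 bits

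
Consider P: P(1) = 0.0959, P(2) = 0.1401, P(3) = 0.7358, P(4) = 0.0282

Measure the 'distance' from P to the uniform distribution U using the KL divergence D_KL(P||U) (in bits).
0.8075 bits

U(i) = 1/4 for all i

D_KL(P||U) = Σ P(x) log₂(P(x) / (1/4))
           = Σ P(x) log₂(P(x)) + log₂(4)
           = log₂(4) - H(P)

H(P) = -Σ P(x) log₂(P(x)):
  -P(1)·log₂(P(1)) = -(0.0959)·log₂(0.0959) = 0.32437
  -P(2)·log₂(P(2)) = -(0.1401)·log₂(0.1401) = 0.39725
  -P(3)·log₂(P(3)) = -(0.7358)·log₂(0.7358) = 0.32568
  -P(4)·log₂(P(4)) = -(0.0282)·log₂(0.0282) = 0.14518
H(P) = 0.32437 + 0.39725 + 0.32568 + 0.14518 = 1.19248 bits

log₂(4) = 2.00000 bits

D_KL(P||U) = 2.00000 - 1.19248 = 0.80752 ≈ 0.8075 bits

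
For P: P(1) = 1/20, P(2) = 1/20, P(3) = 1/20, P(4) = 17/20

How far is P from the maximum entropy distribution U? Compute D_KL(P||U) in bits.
1.1524 bits

U(i) = 1/4 for all i

D_KL(P||U) = Σ P(x) log₂(P(x) / (1/4))
           = Σ P(x) log₂(P(x)) + log₂(4)
           = log₂(4) - H(P)

H(P) = -Σ P(x) log₂(P(x)):
  -P(1)·log₂(P(1)) = -(1/20)·log₂(1/20) = 0.21610
  -P(2)·log₂(P(2)) = -(1/20)·log₂(1/20) = 0.21610
  -P(3)·log₂(P(3)) = -(1/20)·log₂(1/20) = 0.21610
  -P(4)·log₂(P(4)) = -(17/20)·log₂(17/20) = 0.19930
H(P) = 0.21610 + 0.21610 + 0.21610 + 0.19930 = 0.84760 bits

log₂(4) = 2.00000 bits

D_KL(P||U) = 2.00000 - 0.84760 = 1.15240 ≈ 1.1524 bits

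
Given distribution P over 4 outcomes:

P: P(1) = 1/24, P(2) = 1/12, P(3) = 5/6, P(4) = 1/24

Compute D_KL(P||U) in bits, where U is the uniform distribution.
1.1000 bits

U(i) = 1/4 for all i

D_KL(P||U) = Σ P(x) log₂(P(x) / (1/4))
           = Σ P(x) log₂(P(x)) + log₂(4)
           = log₂(4) - H(P)

H(P) = -Σ P(x) log₂(P(x)):
  -P(1)·log₂(P(1)) = -(1/24)·log₂(1/24) = 0.19104
  -P(2)·log₂(P(2)) = -(1/12)·log₂(1/12) = 0.29875
  -P(3)·log₂(P(3)) = -(5/6)·log₂(5/6) = 0.21920
  -P(4)·log₂(P(4)) = -(1/24)·log₂(1/24) = 0.19104
H(P) = 0.19104 + 0.29875 + 0.21920 + 0.19104 = 0.90003 bits

log₂(4) = 2.00000 bits

D_KL(P||U) = 2.00000 - 0.90003 = 1.09997 ≈ 1.1000 bits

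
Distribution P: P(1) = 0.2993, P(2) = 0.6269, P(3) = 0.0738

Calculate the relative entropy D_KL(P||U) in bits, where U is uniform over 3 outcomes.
0.3642 bits

U(i) = 1/3 for all i

D_KL(P||U) = Σ P(x) log₂(P(x) / (1/3))
           = Σ P(x) log₂(P(x)) + log₂(3)
           = log₂(3) - H(P)

H(P) = -Σ P(x) log₂(P(x)):
  -P(1)·log₂(P(1)) = -(0.2993)·log₂(0.2993) = 0.52088
  -P(2)·log₂(P(2)) = -(0.6269)·log₂(0.6269) = 0.42234
  -P(3)·log₂(P(3)) = -(0.0738)·log₂(0.0738) = 0.27751
H(P) = 0.52088 + 0.42234 + 0.27751 = 1.22073 bits

log₂(3) = 1.58496 bits

D_KL(P||U) = 1.58496 - 1.22073 = 0.36423 ≈ 0.3642 bits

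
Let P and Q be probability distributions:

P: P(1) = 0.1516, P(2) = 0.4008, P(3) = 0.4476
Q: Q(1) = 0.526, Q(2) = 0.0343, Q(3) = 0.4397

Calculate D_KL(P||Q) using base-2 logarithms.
1.1609 bits

D_KL(P||Q) = Σ P(x) log₂(P(x)/Q(x))

Computing term by term:
  P(1)·log₂(P(1)/Q(1)) = 0.1516·log₂(0.1516/0.526) = -0.27209
  P(2)·log₂(P(2)/Q(2)) = 0.4008·log₂(0.4008/0.0343) = 1.42148
  P(3)·log₂(P(3)/Q(3)) = 0.4476·log₂(0.4476/0.4397) = 0.01150

D_KL(P||Q) = -0.27209 + 1.42148 + 0.01150 = 1.16089 ≈ 1.1609 bits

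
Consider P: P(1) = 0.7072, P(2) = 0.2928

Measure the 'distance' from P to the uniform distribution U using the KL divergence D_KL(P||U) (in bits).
0.1277 bits

U(i) = 1/2 for all i

D_KL(P||U) = Σ P(x) log₂(P(x) / (1/2))
           = Σ P(x) log₂(P(x)) + log₂(2)
           = log₂(2) - H(P)

H(P) = -Σ P(x) log₂(P(x)):
  -P(1)·log₂(P(1)) = -(0.7072)·log₂(0.7072) = 0.35347
  -P(2)·log₂(P(2)) = -(0.2928)·log₂(0.2928) = 0.51885
H(P) = 0.35347 + 0.51885 = 0.87232 bits

log₂(2) = 1.00000 bits

D_KL(P||U) = 1.00000 - 0.87232 = 0.12768 ≈ 0.1277 bits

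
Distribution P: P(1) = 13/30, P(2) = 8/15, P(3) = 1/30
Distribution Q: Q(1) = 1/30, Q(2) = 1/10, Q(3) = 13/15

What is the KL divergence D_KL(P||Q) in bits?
2.7349 bits

D_KL(P||Q) = Σ P(x) log₂(P(x)/Q(x))

Computing term by term:
  P(1)·log₂(P(1)/Q(1)) = (13/30)·log₂((13/30)/(1/30)) = 1.60352
  P(2)·log₂(P(2)/Q(2)) = (8/15)·log₂((8/15)/(1/10)) = 1.28802
  P(3)·log₂(P(3)/Q(3)) = (1/30)·log₂((1/30)/(13/15)) = -0.15668

D_KL(P||Q) = 1.60352 + 1.28802 - 0.15668 = 2.73486 ≈ 2.7349 bits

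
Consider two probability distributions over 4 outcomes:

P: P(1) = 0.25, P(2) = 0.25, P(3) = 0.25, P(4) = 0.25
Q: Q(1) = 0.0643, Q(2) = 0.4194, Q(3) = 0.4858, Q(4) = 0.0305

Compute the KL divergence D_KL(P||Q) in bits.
0.8223 bits

D_KL(P||Q) = Σ P(x) log₂(P(x)/Q(x))

Computing term by term:
  P(1)·log₂(P(1)/Q(1)) = 0.25·log₂(0.25/0.0643) = 0.48976
  P(2)·log₂(P(2)/Q(2)) = 0.25·log₂(0.25/0.4194) = -0.18660
  P(3)·log₂(P(3)/Q(3)) = 0.25·log₂(0.25/0.4858) = -0.23961
  P(4)·log₂(P(4)/Q(4)) = 0.25·log₂(0.25/0.0305) = 0.75876

D_KL(P||Q) = 0.48976 - 0.18660 - 0.23961 + 0.75876 = 0.82231 ≈ 0.8223 bits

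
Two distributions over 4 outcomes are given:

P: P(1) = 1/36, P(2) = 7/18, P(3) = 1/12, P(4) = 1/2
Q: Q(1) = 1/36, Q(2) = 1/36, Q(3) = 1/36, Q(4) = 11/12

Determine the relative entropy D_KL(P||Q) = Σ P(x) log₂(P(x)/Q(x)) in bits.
1.1755 bits

D_KL(P||Q) = Σ P(x) log₂(P(x)/Q(x))

Computing term by term:
  P(1)·log₂(P(1)/Q(1)) = (1/36)·log₂((1/36)/(1/36)) = 0.00000
  P(2)·log₂(P(2)/Q(2)) = (7/18)·log₂((7/18)/(1/36)) = 1.48064
  P(3)·log₂(P(3)/Q(3)) = (1/12)·log₂((1/12)/(1/36)) = 0.13208
  P(4)·log₂(P(4)/Q(4)) = (1/2)·log₂((1/2)/(11/12)) = -0.43723

D_KL(P||Q) = 0.00000 + 1.48064 + 0.13208 - 0.43723 = 1.17549 ≈ 1.1755 bits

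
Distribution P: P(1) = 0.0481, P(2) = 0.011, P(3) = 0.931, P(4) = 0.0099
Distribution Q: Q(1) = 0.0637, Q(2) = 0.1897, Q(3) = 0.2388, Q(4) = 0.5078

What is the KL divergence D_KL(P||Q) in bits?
1.7066 bits

D_KL(P||Q) = Σ P(x) log₂(P(x)/Q(x))

Computing term by term:
  P(1)·log₂(P(1)/Q(1)) = 0.0481·log₂(0.0481/0.0637) = -0.01949
  P(2)·log₂(P(2)/Q(2)) = 0.011·log₂(0.011/0.1897) = -0.04519
  P(3)·log₂(P(3)/Q(3)) = 0.931·log₂(0.931/0.2388) = 1.82753
  P(4)·log₂(P(4)/Q(4)) = 0.0099·log₂(0.0099/0.5078) = -0.05624

D_KL(P||Q) = -0.01949 - 0.04519 + 1.82753 - 0.05624 = 1.70661 ≈ 1.7066 bits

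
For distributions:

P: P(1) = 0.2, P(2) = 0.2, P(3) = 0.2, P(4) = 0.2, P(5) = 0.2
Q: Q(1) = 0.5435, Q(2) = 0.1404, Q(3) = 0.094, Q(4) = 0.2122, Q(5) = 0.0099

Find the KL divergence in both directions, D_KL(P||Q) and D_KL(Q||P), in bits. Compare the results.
D_KL(P||Q) = 0.8817 bits, D_KL(Q||P) = 0.5850 bits. D_KL(P||Q) is larger than D_KL(Q||P) by 0.2967 bits; the two directions differ.

D_KL(P||Q) = Σ P(x) log₂(P(x)/Q(x))

Computing term by term:
  P(1)·log₂(P(1)/Q(1)) = 0.2·log₂(0.2/0.5435) = -0.28846
  P(2)·log₂(P(2)/Q(2)) = 0.2·log₂(0.2/0.1404) = 0.10209
  P(3)·log₂(P(3)/Q(3)) = 0.2·log₂(0.2/0.094) = 0.21785
  P(4)·log₂(P(4)/Q(4)) = 0.2·log₂(0.2/0.2122) = -0.01708
  P(5)·log₂(P(5)/Q(5)) = 0.2·log₂(0.2/0.0099) = 0.86729

D_KL(P||Q) = -0.28846 + 0.10209 + 0.21785 - 0.01708 + 0.86729 = 0.88169 ≈ 0.8817 bits

D_KL(Q||P) = Σ Q(x) log₂(Q(x)/P(x))

Computing term by term:
  Q(1)·log₂(Q(1)/P(1)) = 0.5435·log₂(0.5435/0.2) = 0.78388
  Q(2)·log₂(Q(2)/P(2)) = 0.1404·log₂(0.1404/0.2) = -0.07167
  Q(3)·log₂(Q(3)/P(3)) = 0.094·log₂(0.094/0.2) = -0.10239
  Q(4)·log₂(Q(4)/P(4)) = 0.2122·log₂(0.2122/0.2) = 0.01813
  Q(5)·log₂(Q(5)/P(5)) = 0.0099·log₂(0.0099/0.2) = -0.04293

D_KL(Q||P) = 0.78388 - 0.07167 - 0.10239 + 0.01813 - 0.04293 = 0.58502 ≈ 0.5850 bits

These are NOT equal (difference: 0.2967 bits). KL divergence is asymmetric: D_KL(P||Q) ≠ D_KL(Q||P) in general.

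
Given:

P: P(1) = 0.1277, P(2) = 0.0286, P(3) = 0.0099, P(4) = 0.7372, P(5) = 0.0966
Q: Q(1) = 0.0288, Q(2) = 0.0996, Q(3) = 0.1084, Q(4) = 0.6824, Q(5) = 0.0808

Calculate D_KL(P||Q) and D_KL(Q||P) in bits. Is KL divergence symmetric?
D_KL(P||Q) = 0.2958 bits, D_KL(Q||P) = 0.3948 bits. No, KL divergence is not symmetric.

D_KL(P||Q) = Σ P(x) log₂(P(x)/Q(x))

Computing term by term:
  P(1)·log₂(P(1)/Q(1)) = 0.1277·log₂(0.1277/0.0288) = 0.27438
  P(2)·log₂(P(2)/Q(2)) = 0.0286·log₂(0.0286/0.0996) = -0.05148
  P(3)·log₂(P(3)/Q(3)) = 0.0099·log₂(0.0099/0.1084) = -0.03418
  P(4)·log₂(P(4)/Q(4)) = 0.7372·log₂(0.7372/0.6824) = 0.08215
  P(5)·log₂(P(5)/Q(5)) = 0.0966·log₂(0.0966/0.0808) = 0.02489

D_KL(P||Q) = 0.27438 - 0.05148 - 0.03418 + 0.08215 + 0.02489 = 0.29576 ≈ 0.2958 bits

D_KL(Q||P) = Σ Q(x) log₂(Q(x)/P(x))

Computing term by term:
  Q(1)·log₂(Q(1)/P(1)) = 0.0288·log₂(0.0288/0.1277) = -0.06188
  Q(2)·log₂(Q(2)/P(2)) = 0.0996·log₂(0.0996/0.0286) = 0.17929
  Q(3)·log₂(Q(3)/P(3)) = 0.1084·log₂(0.1084/0.0099) = 0.37428
  Q(4)·log₂(Q(4)/P(4)) = 0.6824·log₂(0.6824/0.7372) = -0.07605
  Q(5)·log₂(Q(5)/P(5)) = 0.0808·log₂(0.0808/0.0966) = -0.02082

D_KL(Q||P) = -0.06188 + 0.17929 + 0.37428 - 0.07605 - 0.02082 = 0.39482 ≈ 0.3948 bits

These are NOT equal (difference: 0.0990 bits). KL divergence is asymmetric: D_KL(P||Q) ≠ D_KL(Q||P) in general.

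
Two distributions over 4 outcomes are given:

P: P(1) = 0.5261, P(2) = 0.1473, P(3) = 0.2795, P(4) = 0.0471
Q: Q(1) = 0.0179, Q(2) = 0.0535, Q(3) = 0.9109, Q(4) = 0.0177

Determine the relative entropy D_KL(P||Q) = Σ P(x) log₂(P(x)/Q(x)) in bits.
2.3713 bits

D_KL(P||Q) = Σ P(x) log₂(P(x)/Q(x))

Computing term by term:
  P(1)·log₂(P(1)/Q(1)) = 0.5261·log₂(0.5261/0.0179) = 2.56595
  P(2)·log₂(P(2)/Q(2)) = 0.1473·log₂(0.1473/0.0535) = 0.21523
  P(3)·log₂(P(3)/Q(3)) = 0.2795·log₂(0.2795/0.9109) = -0.47639
  P(4)·log₂(P(4)/Q(4)) = 0.0471·log₂(0.0471/0.0177) = 0.06650

D_KL(P||Q) = 2.56595 + 0.21523 - 0.47639 + 0.06650 = 2.37129 ≈ 2.3713 bits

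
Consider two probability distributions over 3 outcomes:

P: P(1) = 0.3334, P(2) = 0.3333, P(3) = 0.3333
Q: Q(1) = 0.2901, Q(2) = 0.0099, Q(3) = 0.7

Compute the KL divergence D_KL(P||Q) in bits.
1.4010 bits

D_KL(P||Q) = Σ P(x) log₂(P(x)/Q(x))

Computing term by term:
  P(1)·log₂(P(1)/Q(1)) = 0.3334·log₂(0.3334/0.2901) = 0.06691
  P(2)·log₂(P(2)/Q(2)) = 0.3333·log₂(0.3333/0.0099) = 1.69091
  P(3)·log₂(P(3)/Q(3)) = 0.3333·log₂(0.3333/0.7) = -0.35681

D_KL(P||Q) = 0.06691 + 1.69091 - 0.35681 = 1.40101 ≈ 1.4010 bits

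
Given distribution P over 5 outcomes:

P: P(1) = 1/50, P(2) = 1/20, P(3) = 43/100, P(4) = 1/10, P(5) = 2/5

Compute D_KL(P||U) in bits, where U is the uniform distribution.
0.6084 bits

U(i) = 1/5 for all i

D_KL(P||U) = Σ P(x) log₂(P(x) / (1/5))
           = Σ P(x) log₂(P(x)) + log₂(5)
           = log₂(5) - H(P)

H(P) = -Σ P(x) log₂(P(x)):
  -P(1)·log₂(P(1)) = -(1/50)·log₂(1/50) = 0.11288
  -P(2)·log₂(P(2)) = -(1/20)·log₂(1/20) = 0.21610
  -P(3)·log₂(P(3)) = -(43/100)·log₂(43/100) = 0.52356
  -P(4)·log₂(P(4)) = -(1/10)·log₂(1/10) = 0.33219
  -P(5)·log₂(P(5)) = -(2/5)·log₂(2/5) = 0.52877
H(P) = 0.11288 + 0.21610 + 0.52356 + 0.33219 + 0.52877 = 1.71350 bits

log₂(5) = 2.32193 bits

D_KL(P||U) = 2.32193 - 1.71350 = 0.60843 ≈ 0.6084 bits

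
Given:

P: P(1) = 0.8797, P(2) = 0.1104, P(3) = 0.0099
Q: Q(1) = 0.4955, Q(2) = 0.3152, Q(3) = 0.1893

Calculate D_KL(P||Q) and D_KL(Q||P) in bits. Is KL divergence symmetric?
D_KL(P||Q) = 0.5193 bits, D_KL(Q||P) = 0.8726 bits. No, KL divergence is not symmetric.

D_KL(P||Q) = Σ P(x) log₂(P(x)/Q(x))

Computing term by term:
  P(1)·log₂(P(1)/Q(1)) = 0.8797·log₂(0.8797/0.4955) = 0.72850
  P(2)·log₂(P(2)/Q(2)) = 0.1104·log₂(0.1104/0.3152) = -0.16709
  P(3)·log₂(P(3)/Q(3)) = 0.0099·log₂(0.0099/0.1893) = -0.04215

D_KL(P||Q) = 0.72850 - 0.16709 - 0.04215 = 0.51926 ≈ 0.5193 bits

D_KL(Q||P) = Σ Q(x) log₂(Q(x)/P(x))

Computing term by term:
  Q(1)·log₂(Q(1)/P(1)) = 0.4955·log₂(0.4955/0.8797) = -0.41034
  Q(2)·log₂(Q(2)/P(2)) = 0.3152·log₂(0.3152/0.1104) = 0.47706
  Q(3)·log₂(Q(3)/P(3)) = 0.1893·log₂(0.1893/0.0099) = 0.80587

D_KL(Q||P) = -0.41034 + 0.47706 + 0.80587 = 0.87259 ≈ 0.8726 bits

These are NOT equal (difference: 0.3533 bits). KL divergence is asymmetric: D_KL(P||Q) ≠ D_KL(Q||P) in general.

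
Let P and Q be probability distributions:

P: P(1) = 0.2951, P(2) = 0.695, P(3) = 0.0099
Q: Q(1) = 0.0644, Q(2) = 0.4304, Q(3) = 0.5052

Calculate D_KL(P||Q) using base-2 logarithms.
1.0724 bits

D_KL(P||Q) = Σ P(x) log₂(P(x)/Q(x))

Computing term by term:
  P(1)·log₂(P(1)/Q(1)) = 0.2951·log₂(0.2951/0.0644) = 0.64806
  P(2)·log₂(P(2)/Q(2)) = 0.695·log₂(0.695/0.4304) = 0.48048
  P(3)·log₂(P(3)/Q(3)) = 0.0099·log₂(0.0099/0.5052) = -0.05617

D_KL(P||Q) = 0.64806 + 0.48048 - 0.05617 = 1.07237 ≈ 1.0724 bits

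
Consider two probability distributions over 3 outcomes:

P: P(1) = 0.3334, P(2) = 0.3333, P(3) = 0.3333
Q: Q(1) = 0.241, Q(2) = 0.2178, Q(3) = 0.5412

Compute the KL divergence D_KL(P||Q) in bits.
0.1276 bits

D_KL(P||Q) = Σ P(x) log₂(P(x)/Q(x))

Computing term by term:
  P(1)·log₂(P(1)/Q(1)) = 0.3334·log₂(0.3334/0.241) = 0.15610
  P(2)·log₂(P(2)/Q(2)) = 0.3333·log₂(0.3333/0.2178) = 0.20459
  P(3)·log₂(P(3)/Q(3)) = 0.3333·log₂(0.3333/0.5412) = -0.23309

D_KL(P||Q) = 0.15610 + 0.20459 - 0.23309 = 0.12760 ≈ 0.1276 bits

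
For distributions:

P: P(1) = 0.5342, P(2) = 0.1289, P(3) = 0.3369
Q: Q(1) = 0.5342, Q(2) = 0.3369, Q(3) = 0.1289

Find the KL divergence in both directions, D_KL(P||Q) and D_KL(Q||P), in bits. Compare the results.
D_KL(P||Q) = 0.2883 bits, D_KL(Q||P) = 0.2883 bits. The two directions give exactly the same value for this pair.

D_KL(P||Q) = Σ P(x) log₂(P(x)/Q(x))

Computing term by term:
  P(1)·log₂(P(1)/Q(1)) = 0.5342·log₂(0.5342/0.5342) = 0.00000
  P(2)·log₂(P(2)/Q(2)) = 0.1289·log₂(0.1289/0.3369) = -0.17866
  P(3)·log₂(P(3)/Q(3)) = 0.3369·log₂(0.3369/0.1289) = 0.46697

D_KL(P||Q) = 0.00000 - 0.17866 + 0.46697 = 0.28831 ≈ 0.2883 bits

D_KL(Q||P) = Σ Q(x) log₂(Q(x)/P(x))

Computing term by term:
  Q(1)·log₂(Q(1)/P(1)) = 0.5342·log₂(0.5342/0.5342) = 0.00000
  Q(2)·log₂(Q(2)/P(2)) = 0.3369·log₂(0.3369/0.1289) = 0.46697
  Q(3)·log₂(Q(3)/P(3)) = 0.1289·log₂(0.1289/0.3369) = -0.17866

D_KL(Q||P) = 0.00000 + 0.46697 - 0.17866 = 0.28831 ≈ 0.2883 bits

These ARE equal here. Q is P with outcomes relabeled (Q(2) = P(3), Q(3) = P(2)) by a relabeling that is its own inverse, so the two sums contain exactly the same terms in a different order. This is a special case — KL divergence is not symmetric in general: D_KL(P||Q) ≠ D_KL(Q||P) for most P, Q.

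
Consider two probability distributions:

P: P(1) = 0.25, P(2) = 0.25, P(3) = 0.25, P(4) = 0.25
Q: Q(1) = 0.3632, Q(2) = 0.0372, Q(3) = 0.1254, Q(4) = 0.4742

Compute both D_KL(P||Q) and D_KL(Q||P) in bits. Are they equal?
D_KL(P||Q) = 0.5704 bits, D_KL(Q||P) = 0.4066 bits. No, they are not equal.

D_KL(P||Q) = Σ P(x) log₂(P(x)/Q(x))

Computing term by term:
  P(1)·log₂(P(1)/Q(1)) = 0.25·log₂(0.25/0.3632) = -0.13471
  P(2)·log₂(P(2)/Q(2)) = 0.25·log₂(0.25/0.0372) = 0.68714
  P(3)·log₂(P(3)/Q(3)) = 0.25·log₂(0.25/0.1254) = 0.24885
  P(4)·log₂(P(4)/Q(4)) = 0.25·log₂(0.25/0.4742) = -0.23089

D_KL(P||Q) = -0.13471 + 0.68714 + 0.24885 - 0.23089 = 0.57039 ≈ 0.5704 bits

D_KL(Q||P) = Σ Q(x) log₂(Q(x)/P(x))

Computing term by term:
  Q(1)·log₂(Q(1)/P(1)) = 0.3632·log₂(0.3632/0.25) = 0.19571
  Q(2)·log₂(Q(2)/P(2)) = 0.0372·log₂(0.0372/0.25) = -0.10225
  Q(3)·log₂(Q(3)/P(3)) = 0.1254·log₂(0.1254/0.25) = -0.12482
  Q(4)·log₂(Q(4)/P(4)) = 0.4742·log₂(0.4742/0.25) = 0.43796

D_KL(Q||P) = 0.19571 - 0.10225 - 0.12482 + 0.43796 = 0.40660 ≈ 0.4066 bits

These are NOT equal (difference: 0.1638 bits). KL divergence is asymmetric: D_KL(P||Q) ≠ D_KL(Q||P) in general.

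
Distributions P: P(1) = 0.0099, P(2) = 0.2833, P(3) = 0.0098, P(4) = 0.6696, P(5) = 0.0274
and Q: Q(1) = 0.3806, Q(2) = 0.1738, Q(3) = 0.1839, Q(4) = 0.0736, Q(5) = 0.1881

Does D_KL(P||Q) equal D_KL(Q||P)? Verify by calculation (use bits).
D_KL(P||Q) = 2.1630 bits, D_KL(Q||P) = 2.9475 bits. No — D_KL(P||Q) ≠ D_KL(Q||P) for this pair.

D_KL(P||Q) = Σ P(x) log₂(P(x)/Q(x))

Computing term by term:
  P(1)·log₂(P(1)/Q(1)) = 0.0099·log₂(0.0099/0.3806) = -0.05212
  P(2)·log₂(P(2)/Q(2)) = 0.2833·log₂(0.2833/0.1738) = 0.19970
  P(3)·log₂(P(3)/Q(3)) = 0.0098·log₂(0.0098/0.1839) = -0.04145
  P(4)·log₂(P(4)/Q(4)) = 0.6696·log₂(0.6696/0.0736) = 2.13303
  P(5)·log₂(P(5)/Q(5)) = 0.0274·log₂(0.0274/0.1881) = -0.07615

D_KL(P||Q) = -0.05212 + 0.19970 - 0.04145 + 2.13303 - 0.07615 = 2.16301 ≈ 2.1630 bits

D_KL(Q||P) = Σ Q(x) log₂(Q(x)/P(x))

Computing term by term:
  Q(1)·log₂(Q(1)/P(1)) = 0.3806·log₂(0.3806/0.0099) = 2.00375
  Q(2)·log₂(Q(2)/P(2)) = 0.1738·log₂(0.1738/0.2833) = -0.12251
  Q(3)·log₂(Q(3)/P(3)) = 0.1839·log₂(0.1839/0.0098) = 0.77790
  Q(4)·log₂(Q(4)/P(4)) = 0.0736·log₂(0.0736/0.6696) = -0.23445
  Q(5)·log₂(Q(5)/P(5)) = 0.1881·log₂(0.1881/0.0274) = 0.52278

D_KL(Q||P) = 2.00375 - 0.12251 + 0.77790 - 0.23445 + 0.52278 = 2.94747 ≈ 2.9475 bits

These are NOT equal (difference: 0.7845 bits). KL divergence is asymmetric: D_KL(P||Q) ≠ D_KL(Q||P) in general.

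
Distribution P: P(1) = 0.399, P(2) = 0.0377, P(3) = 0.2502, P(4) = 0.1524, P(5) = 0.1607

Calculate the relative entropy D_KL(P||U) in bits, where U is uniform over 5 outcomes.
0.2772 bits

U(i) = 1/5 for all i

D_KL(P||U) = Σ P(x) log₂(P(x) / (1/5))
           = Σ P(x) log₂(P(x)) + log₂(5)
           = log₂(5) - H(P)

H(P) = -Σ P(x) log₂(P(x)):
  -P(1)·log₂(P(1)) = -(0.399)·log₂(0.399) = 0.52889
  -P(2)·log₂(P(2)) = -(0.0377)·log₂(0.0377) = 0.17829
  -P(3)·log₂(P(3)) = -(0.2502)·log₂(0.2502) = 0.50011
  -P(4)·log₂(P(4)) = -(0.1524)·log₂(0.1524) = 0.41362
  -P(5)·log₂(P(5)) = -(0.1607)·log₂(0.1607) = 0.42386
H(P) = 0.52889 + 0.17829 + 0.50011 + 0.41362 + 0.42386 = 2.04477 bits

log₂(5) = 2.32193 bits

D_KL(P||U) = 2.32193 - 2.04477 = 0.27716 ≈ 0.2772 bits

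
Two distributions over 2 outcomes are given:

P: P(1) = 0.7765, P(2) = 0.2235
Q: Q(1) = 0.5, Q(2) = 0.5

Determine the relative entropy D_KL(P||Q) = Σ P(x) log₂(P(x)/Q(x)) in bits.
0.2335 bits

D_KL(P||Q) = Σ P(x) log₂(P(x)/Q(x))

Computing term by term:
  P(1)·log₂(P(1)/Q(1)) = 0.7765·log₂(0.7765/0.5) = 0.49312
  P(2)·log₂(P(2)/Q(2)) = 0.2235·log₂(0.2235/0.5) = -0.25963

D_KL(P||Q) = 0.49312 - 0.25963 = 0.23349 ≈ 0.2335 bits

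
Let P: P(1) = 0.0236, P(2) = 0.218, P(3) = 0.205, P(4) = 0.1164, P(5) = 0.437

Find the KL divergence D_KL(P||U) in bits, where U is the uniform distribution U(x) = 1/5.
0.3635 bits

U(i) = 1/5 for all i

D_KL(P||U) = Σ P(x) log₂(P(x) / (1/5))
           = Σ P(x) log₂(P(x)) + log₂(5)
           = log₂(5) - H(P)

H(P) = -Σ P(x) log₂(P(x)):
  -P(1)·log₂(P(1)) = -(0.0236)·log₂(0.0236) = 0.12756
  -P(2)·log₂(P(2)) = -(0.218)·log₂(0.218) = 0.47908
  -P(3)·log₂(P(3)) = -(0.205)·log₂(0.205) = 0.46869
  -P(4)·log₂(P(4)) = -(0.1164)·log₂(0.1164) = 0.36117
  -P(5)·log₂(P(5)) = -(0.437)·log₂(0.437) = 0.52191
H(P) = 0.12756 + 0.47908 + 0.46869 + 0.36117 + 0.52191 = 1.95841 bits

log₂(5) = 2.32193 bits

D_KL(P||U) = 2.32193 - 1.95841 = 0.36352 ≈ 0.3635 bits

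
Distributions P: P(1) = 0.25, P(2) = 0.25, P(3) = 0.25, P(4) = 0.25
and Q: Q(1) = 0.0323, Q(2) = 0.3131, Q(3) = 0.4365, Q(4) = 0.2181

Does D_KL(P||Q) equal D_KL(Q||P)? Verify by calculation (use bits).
D_KL(P||Q) = 0.5051 bits, D_KL(Q||P) = 0.3143 bits. No — D_KL(P||Q) ≠ D_KL(Q||P) for this pair.

D_KL(P||Q) = Σ P(x) log₂(P(x)/Q(x))

Computing term by term:
  P(1)·log₂(P(1)/Q(1)) = 0.25·log₂(0.25/0.0323) = 0.73808
  P(2)·log₂(P(2)/Q(2)) = 0.25·log₂(0.25/0.3131) = -0.08117
  P(3)·log₂(P(3)/Q(3)) = 0.25·log₂(0.25/0.4365) = -0.20101
  P(4)·log₂(P(4)/Q(4)) = 0.25·log₂(0.25/0.2181) = 0.04923

D_KL(P||Q) = 0.73808 - 0.08117 - 0.20101 + 0.04923 = 0.50513 ≈ 0.5051 bits

D_KL(Q||P) = Σ Q(x) log₂(Q(x)/P(x))

Computing term by term:
  Q(1)·log₂(Q(1)/P(1)) = 0.0323·log₂(0.0323/0.25) = -0.09536
  Q(2)·log₂(Q(2)/P(2)) = 0.3131·log₂(0.3131/0.25) = 0.10166
  Q(3)·log₂(Q(3)/P(3)) = 0.4365·log₂(0.4365/0.25) = 0.35097
  Q(4)·log₂(Q(4)/P(4)) = 0.2181·log₂(0.2181/0.25) = -0.04295

D_KL(Q||P) = -0.09536 + 0.10166 + 0.35097 - 0.04295 = 0.31432 ≈ 0.3143 bits

These are NOT equal (difference: 0.1908 bits). KL divergence is asymmetric: D_KL(P||Q) ≠ D_KL(Q||P) in general.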